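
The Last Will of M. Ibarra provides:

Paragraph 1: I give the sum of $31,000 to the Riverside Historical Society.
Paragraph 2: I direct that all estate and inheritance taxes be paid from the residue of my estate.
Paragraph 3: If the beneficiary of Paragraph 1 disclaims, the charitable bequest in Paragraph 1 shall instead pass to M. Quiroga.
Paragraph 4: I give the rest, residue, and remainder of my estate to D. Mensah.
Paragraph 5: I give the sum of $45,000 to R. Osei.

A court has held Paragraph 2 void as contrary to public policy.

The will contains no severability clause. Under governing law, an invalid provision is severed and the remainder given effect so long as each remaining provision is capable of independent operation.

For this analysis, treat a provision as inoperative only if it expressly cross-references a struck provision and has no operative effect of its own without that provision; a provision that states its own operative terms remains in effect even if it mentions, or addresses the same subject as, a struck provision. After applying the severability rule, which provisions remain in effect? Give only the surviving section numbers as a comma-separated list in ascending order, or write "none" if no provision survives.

Paragraph 2 is struck. Nothing else in the will is defined by reference to Paragraph 2. With no severability clause, the stated default rule severs what cannot stand and enforces each remaining provision that can operate on its own. The provisions still in force are Paragraph 1, Paragraph 3, Paragraph 4, and Paragraph 5.

1, 3, 4, 5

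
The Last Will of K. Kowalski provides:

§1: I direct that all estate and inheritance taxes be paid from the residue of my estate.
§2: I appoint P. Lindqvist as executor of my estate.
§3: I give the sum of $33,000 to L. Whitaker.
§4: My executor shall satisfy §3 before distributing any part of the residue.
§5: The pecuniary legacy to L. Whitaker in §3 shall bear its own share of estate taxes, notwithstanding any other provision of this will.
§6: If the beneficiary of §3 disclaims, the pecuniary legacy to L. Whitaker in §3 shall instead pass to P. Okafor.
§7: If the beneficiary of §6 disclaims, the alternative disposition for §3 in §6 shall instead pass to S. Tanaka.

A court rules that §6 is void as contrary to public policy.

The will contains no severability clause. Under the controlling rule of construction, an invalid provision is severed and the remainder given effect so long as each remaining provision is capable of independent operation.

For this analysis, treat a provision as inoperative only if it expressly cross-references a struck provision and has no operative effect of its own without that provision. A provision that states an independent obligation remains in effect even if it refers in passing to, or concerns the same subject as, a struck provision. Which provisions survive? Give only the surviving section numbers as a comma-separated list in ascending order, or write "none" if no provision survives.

§6 is struck. §7 merely fixes the alternative disposition for §6; with §6 gone it has nothing to operate on and falls away. With no severability clause, the stated default rule severs what cannot stand and enforces each remaining provision that can operate on its own. §1, §2, §3, §4, and §5 remain in effect.

1, 2, 3, 4, 5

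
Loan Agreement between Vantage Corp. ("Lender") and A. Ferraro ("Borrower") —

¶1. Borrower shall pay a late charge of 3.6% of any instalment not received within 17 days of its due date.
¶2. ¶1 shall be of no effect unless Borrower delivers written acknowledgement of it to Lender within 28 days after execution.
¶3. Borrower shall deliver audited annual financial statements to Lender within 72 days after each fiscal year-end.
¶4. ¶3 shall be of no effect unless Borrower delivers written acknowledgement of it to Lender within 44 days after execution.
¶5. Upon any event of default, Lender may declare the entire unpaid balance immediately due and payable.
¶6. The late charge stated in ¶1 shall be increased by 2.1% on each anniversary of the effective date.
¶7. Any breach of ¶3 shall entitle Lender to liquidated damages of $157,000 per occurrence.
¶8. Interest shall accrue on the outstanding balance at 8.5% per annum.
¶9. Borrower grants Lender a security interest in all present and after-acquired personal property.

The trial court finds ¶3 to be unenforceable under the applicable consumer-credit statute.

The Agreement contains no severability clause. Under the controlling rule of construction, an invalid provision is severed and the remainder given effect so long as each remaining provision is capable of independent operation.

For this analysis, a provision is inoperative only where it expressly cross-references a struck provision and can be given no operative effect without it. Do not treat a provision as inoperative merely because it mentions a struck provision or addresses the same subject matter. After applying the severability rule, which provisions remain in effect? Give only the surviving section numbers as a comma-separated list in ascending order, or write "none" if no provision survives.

1, 2, 5, 6, 8, 9

¶3 is struck. The only function of ¶4 is the acknowledgement condition for ¶3, so it cannot stand once ¶3 is removed. ¶7 has no operative effect of its own apart from ¶3 and is therefore inoperative. Under the stated default rule, only provisions that cannot operate independently fall away; the rest are enforced. The provisions still in force are ¶1, ¶2, ¶5, ¶6, ¶8, and ¶9.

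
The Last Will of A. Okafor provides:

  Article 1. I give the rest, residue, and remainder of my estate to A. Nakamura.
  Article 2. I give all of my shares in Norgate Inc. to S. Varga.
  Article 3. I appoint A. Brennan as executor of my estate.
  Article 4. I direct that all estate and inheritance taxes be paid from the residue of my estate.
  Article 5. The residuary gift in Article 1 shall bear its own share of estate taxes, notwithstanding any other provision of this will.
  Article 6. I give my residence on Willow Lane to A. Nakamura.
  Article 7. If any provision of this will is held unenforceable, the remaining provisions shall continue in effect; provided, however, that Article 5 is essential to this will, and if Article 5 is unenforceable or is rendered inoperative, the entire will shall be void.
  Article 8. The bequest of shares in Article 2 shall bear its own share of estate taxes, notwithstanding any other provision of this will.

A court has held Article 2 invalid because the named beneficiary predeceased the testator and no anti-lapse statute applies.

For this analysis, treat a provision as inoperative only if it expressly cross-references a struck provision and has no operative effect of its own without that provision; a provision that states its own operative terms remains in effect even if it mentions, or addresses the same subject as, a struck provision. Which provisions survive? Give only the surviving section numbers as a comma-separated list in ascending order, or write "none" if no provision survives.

Article 2 is struck. Article 8 merely fixes the tax charge on Article 2; with Article 2 gone it has nothing to operate on and falls away. Article 7 makes Article 5 an essential term, but Article 5 is unaffected, so the severability proviso in Article 7 preserves the remaining provisions. That leaves Article 1, Article 3, Article 4, Article 5, Article 6, and Article 7 in effect.

1, 3, 4, 5, 6, 7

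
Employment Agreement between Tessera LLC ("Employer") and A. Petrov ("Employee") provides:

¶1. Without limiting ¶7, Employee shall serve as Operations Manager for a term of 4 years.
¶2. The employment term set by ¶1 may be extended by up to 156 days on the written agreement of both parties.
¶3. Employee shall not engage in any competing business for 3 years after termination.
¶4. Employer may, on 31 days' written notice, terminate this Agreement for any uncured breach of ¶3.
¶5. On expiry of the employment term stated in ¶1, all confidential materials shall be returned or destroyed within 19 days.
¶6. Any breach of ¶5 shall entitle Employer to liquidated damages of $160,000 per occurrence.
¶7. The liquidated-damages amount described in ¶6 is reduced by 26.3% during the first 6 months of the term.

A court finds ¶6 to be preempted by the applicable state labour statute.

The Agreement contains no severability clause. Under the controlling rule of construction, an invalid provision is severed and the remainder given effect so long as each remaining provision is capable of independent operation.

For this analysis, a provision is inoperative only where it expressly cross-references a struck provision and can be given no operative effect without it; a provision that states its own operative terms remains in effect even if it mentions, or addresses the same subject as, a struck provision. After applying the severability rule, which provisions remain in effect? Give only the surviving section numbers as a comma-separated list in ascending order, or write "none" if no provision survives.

¶6 is struck. The whole of ¶7 is the introductory reduction to the liquidated-damages amount, defined by reference to ¶6, so ¶7 cannot stand once ¶6 is removed. Although ¶1 refers to ¶7, its operative terms do not depend on ¶7, so it remains in effect. Under the stated default rule, only provisions that cannot operate independently fall away; the rest are enforced. ¶1, ¶2, ¶3, ¶4, and ¶5 remain in effect.

1, 2, 3, 4, 5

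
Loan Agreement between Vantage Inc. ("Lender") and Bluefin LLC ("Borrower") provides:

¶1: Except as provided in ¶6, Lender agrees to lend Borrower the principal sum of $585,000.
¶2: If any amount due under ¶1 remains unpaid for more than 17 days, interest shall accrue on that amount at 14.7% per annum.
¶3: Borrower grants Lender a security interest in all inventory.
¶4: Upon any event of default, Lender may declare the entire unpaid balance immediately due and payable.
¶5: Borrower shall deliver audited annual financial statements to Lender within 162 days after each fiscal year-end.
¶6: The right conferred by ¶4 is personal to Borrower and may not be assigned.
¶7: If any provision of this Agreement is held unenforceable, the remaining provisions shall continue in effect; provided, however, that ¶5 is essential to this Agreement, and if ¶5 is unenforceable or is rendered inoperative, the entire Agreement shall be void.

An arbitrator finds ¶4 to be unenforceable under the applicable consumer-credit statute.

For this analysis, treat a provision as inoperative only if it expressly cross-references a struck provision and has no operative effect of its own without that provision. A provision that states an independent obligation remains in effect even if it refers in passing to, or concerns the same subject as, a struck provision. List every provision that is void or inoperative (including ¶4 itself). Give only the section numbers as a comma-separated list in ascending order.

¶4 is struck. ¶6 merely fixes the non-assignment of ¶4; with ¶4 gone it has nothing to operate on and falls away. Although ¶1 refers to ¶6, its operative terms do not depend on ¶6, so it remains in effect. ¶7 makes ¶5 an essential term, but ¶5 is unaffected, so the severability proviso in ¶7 preserves the remaining provisions. The provisions still in force are ¶1, ¶2, ¶3, ¶5, and ¶7.

4, 6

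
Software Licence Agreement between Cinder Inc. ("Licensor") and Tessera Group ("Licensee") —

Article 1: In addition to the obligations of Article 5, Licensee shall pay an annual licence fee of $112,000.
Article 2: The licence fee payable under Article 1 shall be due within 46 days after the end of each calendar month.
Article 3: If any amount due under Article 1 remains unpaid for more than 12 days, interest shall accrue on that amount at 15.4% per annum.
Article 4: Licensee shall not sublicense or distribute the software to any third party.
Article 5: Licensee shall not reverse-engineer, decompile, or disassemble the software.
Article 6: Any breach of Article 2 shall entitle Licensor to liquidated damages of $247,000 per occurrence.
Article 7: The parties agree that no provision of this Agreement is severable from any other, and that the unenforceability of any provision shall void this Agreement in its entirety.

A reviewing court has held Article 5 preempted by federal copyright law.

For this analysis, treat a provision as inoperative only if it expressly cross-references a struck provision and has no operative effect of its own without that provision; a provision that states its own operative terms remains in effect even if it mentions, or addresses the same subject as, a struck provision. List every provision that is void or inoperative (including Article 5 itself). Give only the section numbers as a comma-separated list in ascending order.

Article 5 is struck. Nothing else in the Agreement is defined by reference to Article 5. Article 7 provides that the Agreement is not severable, so the invalidity of any one provision voids the entire Agreement. No provision of the Agreement survives.

1, 2, 3, 4, 5, 6, 7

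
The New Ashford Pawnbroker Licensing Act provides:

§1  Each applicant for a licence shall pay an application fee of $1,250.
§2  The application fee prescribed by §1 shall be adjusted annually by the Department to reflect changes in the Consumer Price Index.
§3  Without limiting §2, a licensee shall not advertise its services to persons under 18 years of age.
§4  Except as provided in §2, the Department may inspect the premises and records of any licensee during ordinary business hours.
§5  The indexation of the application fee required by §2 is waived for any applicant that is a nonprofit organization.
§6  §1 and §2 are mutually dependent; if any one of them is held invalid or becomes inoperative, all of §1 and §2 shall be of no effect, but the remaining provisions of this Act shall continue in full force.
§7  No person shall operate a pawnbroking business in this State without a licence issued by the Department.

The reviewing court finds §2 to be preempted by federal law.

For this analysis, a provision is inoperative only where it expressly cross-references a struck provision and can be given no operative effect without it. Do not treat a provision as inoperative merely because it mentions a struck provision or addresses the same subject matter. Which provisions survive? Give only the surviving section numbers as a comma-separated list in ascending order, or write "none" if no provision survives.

§2 is struck. §5 operates only by reference to §2, so it falls with §2. Although §3 refers to §2, its operative terms do not depend on §2, so it remains in effect. Although §4 refers to §2, its operative terms do not depend on §2, so it remains in effect. §6 declares §1 and §2 mutually dependent; since one of them has fallen, all of them are of no effect. That brings down §1 as well. The remainder continues in force under §6. The provisions still in force are §3, §4, §6, and §7.

3, 4, 6, 7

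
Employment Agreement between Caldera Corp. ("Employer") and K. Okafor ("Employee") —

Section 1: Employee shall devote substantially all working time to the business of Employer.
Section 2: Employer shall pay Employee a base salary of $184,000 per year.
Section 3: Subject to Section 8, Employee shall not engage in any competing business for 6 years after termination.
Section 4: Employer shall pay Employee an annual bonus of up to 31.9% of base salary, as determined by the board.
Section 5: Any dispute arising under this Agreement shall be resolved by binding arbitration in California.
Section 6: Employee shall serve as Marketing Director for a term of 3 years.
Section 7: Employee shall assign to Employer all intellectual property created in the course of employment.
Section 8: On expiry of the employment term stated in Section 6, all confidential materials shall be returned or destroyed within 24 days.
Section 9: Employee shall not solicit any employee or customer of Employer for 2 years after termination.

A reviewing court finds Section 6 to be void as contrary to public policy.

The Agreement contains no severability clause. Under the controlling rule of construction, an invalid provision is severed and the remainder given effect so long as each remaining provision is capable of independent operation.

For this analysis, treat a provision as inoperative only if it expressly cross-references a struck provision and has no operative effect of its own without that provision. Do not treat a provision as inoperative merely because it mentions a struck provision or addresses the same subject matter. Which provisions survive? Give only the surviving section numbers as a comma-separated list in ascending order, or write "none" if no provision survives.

1, 2, 3, 4, 5, 7, 9

Section 6 is struck. Section 8 has no operative effect of its own apart from Section 6 and is therefore inoperative. Although Section 3 refers to Section 8, its operative terms do not depend on Section 8, so it remains in effect. With no severability clause, the stated default rule severs what cannot stand and enforces each remaining provision that can operate on its own. The provisions still in force are Section 1, Section 2, Section 3, Section 4, Section 5, Section 7, and Section 9.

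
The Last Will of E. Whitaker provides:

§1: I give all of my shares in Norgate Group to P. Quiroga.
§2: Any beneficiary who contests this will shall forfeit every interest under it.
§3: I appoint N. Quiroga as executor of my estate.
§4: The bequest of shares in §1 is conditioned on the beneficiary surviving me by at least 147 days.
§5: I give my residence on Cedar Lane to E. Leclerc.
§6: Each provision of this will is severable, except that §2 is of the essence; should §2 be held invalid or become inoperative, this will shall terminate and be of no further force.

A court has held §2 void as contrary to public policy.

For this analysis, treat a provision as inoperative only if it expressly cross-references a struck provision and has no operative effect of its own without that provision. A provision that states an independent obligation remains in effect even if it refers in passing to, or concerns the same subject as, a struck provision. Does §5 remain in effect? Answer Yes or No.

§2 is struck. No other provision's operative terms depend on §2. §6 makes §2 an essential term, and §2 is the provision held invalid; under §6, the entire will is therefore void. No provision of the will survives. §5 is among the inoperative provisions, so the answer is no.

No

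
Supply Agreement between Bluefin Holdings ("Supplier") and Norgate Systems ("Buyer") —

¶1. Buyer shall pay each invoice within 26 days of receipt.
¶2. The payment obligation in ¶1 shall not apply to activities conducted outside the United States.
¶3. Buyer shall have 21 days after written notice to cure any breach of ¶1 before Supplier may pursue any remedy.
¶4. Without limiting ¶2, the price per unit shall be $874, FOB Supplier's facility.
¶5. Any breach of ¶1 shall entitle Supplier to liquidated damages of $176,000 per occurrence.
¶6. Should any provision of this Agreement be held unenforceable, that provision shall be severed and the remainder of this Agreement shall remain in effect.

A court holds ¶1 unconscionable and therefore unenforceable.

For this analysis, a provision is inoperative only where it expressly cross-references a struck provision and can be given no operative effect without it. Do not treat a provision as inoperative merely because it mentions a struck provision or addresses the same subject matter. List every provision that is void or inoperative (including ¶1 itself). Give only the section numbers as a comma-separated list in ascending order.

1, 2, 3, 5

¶1 is struck. The whole of ¶2 is the carve-out from the payment obligation, defined by reference to ¶1, so ¶2 cannot stand once ¶1 is removed. ¶3 operates only by reference to ¶1, so it falls with ¶1. The whole of ¶5 is the liquidated-damages amount, defined by reference to ¶1, so ¶5 cannot stand once ¶1 is removed. Although ¶4 refers to ¶2, its operative terms do not depend on ¶2, so it remains in effect. Under the severability clause in ¶6, the remaining provisions continue in force. The provisions still in force are ¶4 and ¶6.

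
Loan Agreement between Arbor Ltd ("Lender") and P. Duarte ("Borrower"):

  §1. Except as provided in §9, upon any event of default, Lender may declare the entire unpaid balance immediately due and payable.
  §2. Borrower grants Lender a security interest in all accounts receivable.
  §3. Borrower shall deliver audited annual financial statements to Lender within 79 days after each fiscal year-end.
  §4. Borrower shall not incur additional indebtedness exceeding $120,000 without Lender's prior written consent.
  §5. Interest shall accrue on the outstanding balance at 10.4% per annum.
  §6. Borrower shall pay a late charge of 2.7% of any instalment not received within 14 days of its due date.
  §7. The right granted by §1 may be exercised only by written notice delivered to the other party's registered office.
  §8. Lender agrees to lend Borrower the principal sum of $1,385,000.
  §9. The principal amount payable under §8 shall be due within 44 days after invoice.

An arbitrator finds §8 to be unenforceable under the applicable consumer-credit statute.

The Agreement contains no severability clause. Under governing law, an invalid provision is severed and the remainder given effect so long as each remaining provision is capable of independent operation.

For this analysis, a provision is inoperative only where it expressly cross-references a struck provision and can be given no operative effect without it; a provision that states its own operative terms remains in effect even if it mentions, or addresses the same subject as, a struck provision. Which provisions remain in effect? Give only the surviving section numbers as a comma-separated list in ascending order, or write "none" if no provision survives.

1, 2, 3, 4, 5, 6, 7

§8 is struck. §9 operates only by reference to §8, so it falls with §8. Although §1 refers to §9, its operative terms do not depend on §9, so it remains in effect. With no severability clause, the stated default rule severs what cannot stand and enforces each remaining provision that can operate on its own. §1, §2, §3, §4, §5, §6, and §7 remain in effect.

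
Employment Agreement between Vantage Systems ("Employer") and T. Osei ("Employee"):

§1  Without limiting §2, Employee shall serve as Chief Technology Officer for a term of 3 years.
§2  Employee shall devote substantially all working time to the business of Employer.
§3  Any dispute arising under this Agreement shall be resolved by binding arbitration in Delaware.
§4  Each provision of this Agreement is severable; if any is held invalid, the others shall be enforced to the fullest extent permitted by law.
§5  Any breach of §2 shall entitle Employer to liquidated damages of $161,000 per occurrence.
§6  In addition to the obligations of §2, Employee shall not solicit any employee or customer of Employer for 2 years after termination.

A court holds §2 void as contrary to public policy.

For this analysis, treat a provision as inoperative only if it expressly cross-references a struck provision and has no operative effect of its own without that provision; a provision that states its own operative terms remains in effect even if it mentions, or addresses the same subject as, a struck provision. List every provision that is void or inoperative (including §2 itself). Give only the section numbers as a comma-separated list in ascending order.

§2 is struck. §5 has no operative effect of its own apart from §2 and is therefore inoperative. Although §6 refers to §2, its operative terms do not depend on §2, so it remains in effect. §1 mentions §2 but its own obligation stands independently of §2, so §1 is not affected. §4 is a severability clause and preserves every provision that can still be given independent effect. That leaves §1, §3, §4, and §6 in effect.

2, 5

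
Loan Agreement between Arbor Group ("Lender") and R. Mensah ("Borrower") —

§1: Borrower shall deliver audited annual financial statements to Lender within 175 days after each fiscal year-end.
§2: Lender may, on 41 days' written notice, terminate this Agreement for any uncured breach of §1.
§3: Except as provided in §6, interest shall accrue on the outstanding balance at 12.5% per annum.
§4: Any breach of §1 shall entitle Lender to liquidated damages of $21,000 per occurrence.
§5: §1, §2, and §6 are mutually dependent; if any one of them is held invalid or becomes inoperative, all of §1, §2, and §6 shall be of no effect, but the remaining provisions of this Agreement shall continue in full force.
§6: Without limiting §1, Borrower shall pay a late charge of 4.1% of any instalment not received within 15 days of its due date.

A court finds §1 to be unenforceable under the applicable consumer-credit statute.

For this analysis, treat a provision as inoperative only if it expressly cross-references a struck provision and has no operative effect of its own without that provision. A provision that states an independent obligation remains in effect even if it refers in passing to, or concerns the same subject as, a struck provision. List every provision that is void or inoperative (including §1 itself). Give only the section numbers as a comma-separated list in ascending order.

1, 2, 4, 6

§1 is struck. §2 has no operative effect of its own apart from §1 and is therefore inoperative. §4 does nothing except set the liquidated-damages amount by reference to §1; with §1 gone it has no independent effect and is inoperative. §3 mentions §6 but its own obligation stands independently of §6, so §3 is not affected. §5 declares §1, §2, and §6 mutually dependent; since one of them has fallen, all of them are of no effect. That brings down §6 as well. The remainder continues in force under §5. §3 and §5 remain in effect.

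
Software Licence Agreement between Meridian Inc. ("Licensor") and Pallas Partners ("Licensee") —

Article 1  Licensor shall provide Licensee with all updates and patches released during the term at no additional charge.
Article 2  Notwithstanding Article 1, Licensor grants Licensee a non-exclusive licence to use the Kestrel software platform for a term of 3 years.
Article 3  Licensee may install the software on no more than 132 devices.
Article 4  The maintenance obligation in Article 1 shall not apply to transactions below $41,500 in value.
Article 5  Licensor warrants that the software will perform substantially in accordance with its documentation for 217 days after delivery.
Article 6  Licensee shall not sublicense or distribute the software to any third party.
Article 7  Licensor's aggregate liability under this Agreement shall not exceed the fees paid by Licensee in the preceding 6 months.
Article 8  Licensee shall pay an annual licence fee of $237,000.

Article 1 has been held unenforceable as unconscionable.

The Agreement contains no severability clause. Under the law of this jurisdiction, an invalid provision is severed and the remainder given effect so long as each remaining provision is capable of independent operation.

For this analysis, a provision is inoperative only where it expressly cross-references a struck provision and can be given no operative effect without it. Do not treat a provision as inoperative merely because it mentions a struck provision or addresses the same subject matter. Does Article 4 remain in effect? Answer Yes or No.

Article 1 is struck. Article 4 does nothing except set the carve-out from the maintenance obligation by reference to Article 1; with Article 1 gone it has no independent effect and is inoperative. Article 2 mentions Article 1 but its own obligation stands independently of Article 1, so Article 2 is not affected. Under the stated default rule, only provisions that cannot operate independently fall away; the rest are enforced. The provisions still in force are Article 2, Article 3, Article 5, Article 6, Article 7, and Article 8. Article 4 is among the inoperative provisions, so the answer is no.

No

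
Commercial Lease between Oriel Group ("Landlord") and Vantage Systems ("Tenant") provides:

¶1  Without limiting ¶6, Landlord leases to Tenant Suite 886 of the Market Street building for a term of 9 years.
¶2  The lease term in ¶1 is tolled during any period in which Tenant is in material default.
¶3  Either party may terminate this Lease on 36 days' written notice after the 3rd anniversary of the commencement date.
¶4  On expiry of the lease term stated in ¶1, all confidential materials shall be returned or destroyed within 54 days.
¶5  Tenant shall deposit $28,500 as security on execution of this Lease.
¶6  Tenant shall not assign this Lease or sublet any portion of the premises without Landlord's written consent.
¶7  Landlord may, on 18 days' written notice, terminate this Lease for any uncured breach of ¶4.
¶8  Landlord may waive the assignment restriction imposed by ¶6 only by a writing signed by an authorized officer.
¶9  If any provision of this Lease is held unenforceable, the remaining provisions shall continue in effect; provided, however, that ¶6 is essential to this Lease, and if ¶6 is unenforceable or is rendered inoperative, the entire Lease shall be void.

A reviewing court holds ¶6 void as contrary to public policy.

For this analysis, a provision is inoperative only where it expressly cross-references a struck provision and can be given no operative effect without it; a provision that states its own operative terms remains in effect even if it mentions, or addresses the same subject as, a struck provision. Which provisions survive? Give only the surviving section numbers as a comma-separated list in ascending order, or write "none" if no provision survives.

¶6 is struck. The only function of ¶8 is the waiver condition for ¶6, so it cannot stand once ¶6 is removed. ¶9 makes ¶6 an essential term, and ¶6 is the provision held invalid; under ¶9, the entire Lease is therefore void. No provision of the Lease survives.

none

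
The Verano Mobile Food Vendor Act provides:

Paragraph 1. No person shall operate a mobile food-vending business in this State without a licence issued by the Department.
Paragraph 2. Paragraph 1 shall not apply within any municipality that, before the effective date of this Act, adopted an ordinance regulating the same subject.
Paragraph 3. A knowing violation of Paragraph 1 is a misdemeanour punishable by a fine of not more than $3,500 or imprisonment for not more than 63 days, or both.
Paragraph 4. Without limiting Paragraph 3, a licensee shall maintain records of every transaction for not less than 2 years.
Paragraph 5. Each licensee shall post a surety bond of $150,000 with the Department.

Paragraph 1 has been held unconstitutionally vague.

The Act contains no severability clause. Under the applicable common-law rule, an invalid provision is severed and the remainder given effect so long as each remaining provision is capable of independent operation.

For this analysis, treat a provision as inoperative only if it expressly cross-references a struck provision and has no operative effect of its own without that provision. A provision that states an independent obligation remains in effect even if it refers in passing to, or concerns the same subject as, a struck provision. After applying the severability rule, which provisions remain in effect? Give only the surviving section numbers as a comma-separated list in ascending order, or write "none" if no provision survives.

Paragraph 1 is struck. The only function of Paragraph 2 is the local-preemption carve-out from Paragraph 1, so it cannot stand once Paragraph 1 is removed. The only function of Paragraph 3 is the criminal penalty for violating Paragraph 1, so it cannot stand once Paragraph 1 is removed. Although Paragraph 4 refers to Paragraph 3, its operative terms do not depend on Paragraph 3, so it remains in effect. Under the stated default rule, only provisions that cannot operate independently fall away; the rest are enforced. Paragraph 4 and Paragraph 5 remain in effect.

4, 5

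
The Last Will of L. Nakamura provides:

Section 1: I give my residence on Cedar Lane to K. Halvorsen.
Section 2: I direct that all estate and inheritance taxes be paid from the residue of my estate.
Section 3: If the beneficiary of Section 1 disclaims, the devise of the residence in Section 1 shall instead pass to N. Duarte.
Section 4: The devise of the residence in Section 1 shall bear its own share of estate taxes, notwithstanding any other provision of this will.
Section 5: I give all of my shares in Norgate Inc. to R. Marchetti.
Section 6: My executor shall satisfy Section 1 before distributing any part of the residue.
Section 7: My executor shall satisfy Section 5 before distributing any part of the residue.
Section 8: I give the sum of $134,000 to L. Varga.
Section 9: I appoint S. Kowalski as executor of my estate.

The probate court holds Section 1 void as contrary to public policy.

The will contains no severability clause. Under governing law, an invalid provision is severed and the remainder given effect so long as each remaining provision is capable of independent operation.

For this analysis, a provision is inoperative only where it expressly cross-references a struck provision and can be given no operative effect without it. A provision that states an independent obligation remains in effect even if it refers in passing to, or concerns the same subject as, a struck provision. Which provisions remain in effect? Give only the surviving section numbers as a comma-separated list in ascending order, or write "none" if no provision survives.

Section 1 is struck. The only function of Section 3 is the alternative disposition for Section 1, so it cannot stand once Section 1 is removed. Section 4 has no operative effect of its own apart from Section 1 and is therefore inoperative. Section 6 merely fixes the priority direction for Section 1; with Section 1 gone it has nothing to operate on and falls away. Under the stated default rule, only provisions that cannot operate independently fall away; the rest are enforced. Section 2, Section 5, Section 7, Section 8, and Section 9 remain in effect.

2, 5, 7, 8, 9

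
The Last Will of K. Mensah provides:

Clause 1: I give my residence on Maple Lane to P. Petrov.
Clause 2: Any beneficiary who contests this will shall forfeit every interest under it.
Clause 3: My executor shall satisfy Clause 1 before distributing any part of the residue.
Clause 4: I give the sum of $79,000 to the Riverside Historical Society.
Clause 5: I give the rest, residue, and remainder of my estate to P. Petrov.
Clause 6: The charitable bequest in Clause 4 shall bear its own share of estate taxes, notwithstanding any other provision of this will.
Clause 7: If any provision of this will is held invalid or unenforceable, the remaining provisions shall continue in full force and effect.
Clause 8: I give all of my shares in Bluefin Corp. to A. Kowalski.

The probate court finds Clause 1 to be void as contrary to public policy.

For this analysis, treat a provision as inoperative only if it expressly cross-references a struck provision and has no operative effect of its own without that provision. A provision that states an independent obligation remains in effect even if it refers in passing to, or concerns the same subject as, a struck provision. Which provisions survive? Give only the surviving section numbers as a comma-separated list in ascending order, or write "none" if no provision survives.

Clause 1 is struck. Clause 3 has no operative effect of its own apart from Clause 1 and is therefore inoperative. Under the severability clause in Clause 7, the remaining provisions continue in force. The provisions still in force are Clause 2, Clause 4, Clause 5, Clause 6, Clause 7, and Clause 8.

2, 4, 5, 6, 7, 8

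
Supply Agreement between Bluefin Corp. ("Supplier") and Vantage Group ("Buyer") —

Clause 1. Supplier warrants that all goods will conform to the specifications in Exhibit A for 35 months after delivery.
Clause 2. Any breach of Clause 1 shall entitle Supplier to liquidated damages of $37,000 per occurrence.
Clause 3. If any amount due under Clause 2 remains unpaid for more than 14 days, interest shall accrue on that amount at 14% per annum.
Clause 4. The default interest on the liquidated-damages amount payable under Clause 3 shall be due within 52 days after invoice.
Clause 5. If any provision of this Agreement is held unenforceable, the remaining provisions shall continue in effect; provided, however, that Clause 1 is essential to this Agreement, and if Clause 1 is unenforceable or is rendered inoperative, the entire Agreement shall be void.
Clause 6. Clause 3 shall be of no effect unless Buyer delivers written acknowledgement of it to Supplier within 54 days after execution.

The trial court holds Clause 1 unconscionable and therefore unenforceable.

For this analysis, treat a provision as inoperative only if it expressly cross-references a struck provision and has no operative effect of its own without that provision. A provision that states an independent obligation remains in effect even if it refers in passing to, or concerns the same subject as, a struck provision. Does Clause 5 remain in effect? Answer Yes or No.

No

Clause 1 is struck. Clause 2 has no operative effect of its own apart from Clause 1 and is therefore inoperative. Clause 3 has no operative effect of its own apart from Clause 2 and is therefore inoperative. Clause 4 operates only by reference to Clause 3, so it falls with Clause 3. The only function of Clause 6 is the acknowledgement condition for Clause 3, so it cannot stand once Clause 3 is removed. Clause 5 makes Clause 1 an essential term, and Clause 1 is the provision held invalid; under Clause 5, the entire Agreement is therefore void. No provision of the Agreement survives. Clause 5 is among the inoperative provisions, so the answer is no.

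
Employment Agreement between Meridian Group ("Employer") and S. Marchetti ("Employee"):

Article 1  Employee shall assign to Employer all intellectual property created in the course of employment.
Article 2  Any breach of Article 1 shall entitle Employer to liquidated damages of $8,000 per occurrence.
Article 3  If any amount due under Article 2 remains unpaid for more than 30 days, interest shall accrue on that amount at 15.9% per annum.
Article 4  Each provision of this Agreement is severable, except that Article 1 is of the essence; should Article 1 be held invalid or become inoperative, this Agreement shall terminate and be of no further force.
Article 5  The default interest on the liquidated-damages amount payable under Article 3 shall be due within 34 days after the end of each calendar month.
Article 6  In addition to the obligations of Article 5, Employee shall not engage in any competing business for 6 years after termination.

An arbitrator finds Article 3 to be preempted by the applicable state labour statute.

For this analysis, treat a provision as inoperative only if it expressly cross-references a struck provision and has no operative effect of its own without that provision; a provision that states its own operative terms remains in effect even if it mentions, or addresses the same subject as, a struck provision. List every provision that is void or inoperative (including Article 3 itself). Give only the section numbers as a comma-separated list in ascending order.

3, 5

Article 3 is struck. Article 5 does nothing except set the payment deadline for the default interest on the liquidated-damages amount by reference to Article 3; with Article 3 gone it has no independent effect and is inoperative. Although Article 6 refers to Article 5, its operative terms do not depend on Article 5, so it remains in effect. Article 4 makes Article 1 an essential term, but Article 1 is unaffected, so the severability proviso in Article 4 preserves the remaining provisions. The provisions still in force are Article 1, Article 2, Article 4, and Article 6.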